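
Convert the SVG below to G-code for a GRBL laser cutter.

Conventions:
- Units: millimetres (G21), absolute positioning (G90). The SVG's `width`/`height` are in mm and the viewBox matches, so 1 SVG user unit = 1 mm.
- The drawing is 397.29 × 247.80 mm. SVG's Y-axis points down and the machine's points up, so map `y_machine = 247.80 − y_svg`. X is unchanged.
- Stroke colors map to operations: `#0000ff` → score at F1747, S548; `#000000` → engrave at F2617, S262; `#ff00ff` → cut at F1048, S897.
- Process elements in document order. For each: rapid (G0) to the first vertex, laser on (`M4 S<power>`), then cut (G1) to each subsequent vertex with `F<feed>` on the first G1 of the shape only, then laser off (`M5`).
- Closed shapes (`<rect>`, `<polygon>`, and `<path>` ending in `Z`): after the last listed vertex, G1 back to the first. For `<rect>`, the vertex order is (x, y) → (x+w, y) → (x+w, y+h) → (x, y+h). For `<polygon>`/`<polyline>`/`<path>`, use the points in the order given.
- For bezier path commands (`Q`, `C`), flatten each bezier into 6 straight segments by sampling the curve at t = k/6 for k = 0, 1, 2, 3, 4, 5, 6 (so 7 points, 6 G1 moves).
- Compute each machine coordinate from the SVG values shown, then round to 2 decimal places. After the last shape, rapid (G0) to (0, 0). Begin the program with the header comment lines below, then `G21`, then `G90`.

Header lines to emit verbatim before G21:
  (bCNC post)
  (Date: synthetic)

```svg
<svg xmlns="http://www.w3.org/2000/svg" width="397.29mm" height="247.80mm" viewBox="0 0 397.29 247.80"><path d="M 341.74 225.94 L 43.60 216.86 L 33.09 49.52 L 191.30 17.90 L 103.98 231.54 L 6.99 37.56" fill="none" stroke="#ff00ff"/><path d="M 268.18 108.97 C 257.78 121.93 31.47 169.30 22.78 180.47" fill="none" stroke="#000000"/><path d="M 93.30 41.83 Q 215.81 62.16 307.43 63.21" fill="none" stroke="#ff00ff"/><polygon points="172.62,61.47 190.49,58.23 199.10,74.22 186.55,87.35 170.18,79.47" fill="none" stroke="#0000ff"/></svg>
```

(bCNC post)
(Date: synthetic)
G21
G90
G0 X341.74 Y21.86
M4 S897
G1 X43.60 Y30.94 F1048
G1 X33.09 Y198.28
G1 X191.30 Y229.90
G1 X103.98 Y16.26
G1 X6.99 Y210.24
M5
G0 X268.18 Y138.83
M4 S262
G1 X246.99 Y129.81 F2617
G1 X201.87 Y117.02
G1 X144.84 Y102.41
G1 X87.95 Y87.95
G1 X43.25 Y75.60
G1 X22.78 Y67.33
M5
G0 X93.30 Y205.97
M4 S897
G1 X133.28 Y199.73 F1048
G1 X171.54 Y194.56
G1 X208.09 Y190.46
G1 X242.92 Y187.43
G1 X276.03 Y185.48
G1 X307.43 Y184.59
M5
G0 X172.62 Y186.33
M4 S548
G1 X190.49 Y189.57 F1747
G1 X199.10 Y173.58
G1 X186.55 Y160.45
G1 X170.18 Y168.33
G1 X172.62 Y186.33
M5
G0 X0.00 Y0.00

Since the viewBox matches the mm dimensions, user units are millimetres directly. The only transform is the Y-flip y_m = 247.80 − y_svg.

Shape 1 is a open polyline drawn with `<path>`. Its stroke #ff00ff means cut at S897, F1048. After flipping Y the toolpath is (341.74,21.86) → (43.60,30.94) → (33.09,198.28) → (191.30,229.90) → (103.98,16.26) → (6.99,210.24).

Shape 2 is a cubic bezier drawn with `<path>`. Its stroke #000000 means engrave at S262, F2617. After flipping Y the toolpath is (268.18,138.83) → (246.99,129.81) → (201.87,117.02) → (144.84,102.41) → (87.95,87.95) → (43.25,75.60) → (22.78,67.33).

Shape 3 is a quadratic bezier drawn with `<path>`. Its stroke #ff00ff means cut at S897, F1048. After flipping Y the toolpath is (93.30,205.97) → (133.28,199.73) → (171.54,194.56) → (208.09,190.46) → (242.92,187.43) → (276.03,185.48) → (307.43,184.59).

Shape 4 is a regular polygon drawn with `<polygon>`. Its stroke #0000ff means score at S548, F1747. After flipping Y the toolpath is (172.62,186.33) → (190.49,189.57) → (199.10,173.58) → (186.55,160.45) → (170.18,168.33) → (172.62,186.33), returning to the start.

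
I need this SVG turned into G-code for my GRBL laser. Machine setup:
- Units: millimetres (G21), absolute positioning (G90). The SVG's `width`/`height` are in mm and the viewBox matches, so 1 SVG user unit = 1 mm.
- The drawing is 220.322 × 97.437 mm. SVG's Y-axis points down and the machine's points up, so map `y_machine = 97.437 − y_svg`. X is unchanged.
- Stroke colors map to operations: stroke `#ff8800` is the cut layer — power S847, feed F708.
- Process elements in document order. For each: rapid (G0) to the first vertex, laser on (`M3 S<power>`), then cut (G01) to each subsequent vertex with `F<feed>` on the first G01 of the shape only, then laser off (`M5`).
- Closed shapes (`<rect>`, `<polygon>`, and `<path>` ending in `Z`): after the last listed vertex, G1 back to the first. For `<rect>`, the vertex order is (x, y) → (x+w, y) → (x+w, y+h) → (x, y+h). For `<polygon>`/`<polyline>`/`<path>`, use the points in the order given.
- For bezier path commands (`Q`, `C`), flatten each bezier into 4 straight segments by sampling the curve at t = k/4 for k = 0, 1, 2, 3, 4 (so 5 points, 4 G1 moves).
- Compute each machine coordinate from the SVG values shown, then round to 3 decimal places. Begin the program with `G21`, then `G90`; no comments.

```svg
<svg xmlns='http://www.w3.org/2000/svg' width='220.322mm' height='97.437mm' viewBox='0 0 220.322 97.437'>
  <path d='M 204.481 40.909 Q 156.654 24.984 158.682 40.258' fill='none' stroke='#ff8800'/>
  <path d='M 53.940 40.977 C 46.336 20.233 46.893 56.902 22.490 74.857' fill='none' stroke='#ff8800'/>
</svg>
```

Since the viewBox matches the mm dimensions, user units are millimetres directly. The only transform is the Y-flip y_m = 97.437 − y_svg.

Shape 1 is a quadratic bezier drawn with `<path>`. Its stroke #ff8800 means cut at S847, F708. After flipping Y the toolpath is (204.481,56.528) → (183.683,62.541) → (169.118,64.653) → (160.784,62.866) → (158.682,57.179).

Shape 2 is a cubic bezier drawn with `<path>`. Its stroke #ff8800 means cut at S847, F708. After flipping Y the toolpath is (53.940,56.460) → (49.250,62.443) → (44.515,54.032) → (36.630,38.366) → (22.490,22.580).

G21
G90
G0 X204.481 Y56.528
M3 S847
G01 X183.683 Y62.541 F708
G01 X169.118 Y64.653
G01 X160.784 Y62.866
G01 X158.682 Y57.179
M5
G0 X53.940 Y56.460
M3 S847
G01 X49.250 Y62.443 F708
G01 X44.515 Y54.032
G01 X36.630 Y38.366
G01 X22.490 Y22.580
M5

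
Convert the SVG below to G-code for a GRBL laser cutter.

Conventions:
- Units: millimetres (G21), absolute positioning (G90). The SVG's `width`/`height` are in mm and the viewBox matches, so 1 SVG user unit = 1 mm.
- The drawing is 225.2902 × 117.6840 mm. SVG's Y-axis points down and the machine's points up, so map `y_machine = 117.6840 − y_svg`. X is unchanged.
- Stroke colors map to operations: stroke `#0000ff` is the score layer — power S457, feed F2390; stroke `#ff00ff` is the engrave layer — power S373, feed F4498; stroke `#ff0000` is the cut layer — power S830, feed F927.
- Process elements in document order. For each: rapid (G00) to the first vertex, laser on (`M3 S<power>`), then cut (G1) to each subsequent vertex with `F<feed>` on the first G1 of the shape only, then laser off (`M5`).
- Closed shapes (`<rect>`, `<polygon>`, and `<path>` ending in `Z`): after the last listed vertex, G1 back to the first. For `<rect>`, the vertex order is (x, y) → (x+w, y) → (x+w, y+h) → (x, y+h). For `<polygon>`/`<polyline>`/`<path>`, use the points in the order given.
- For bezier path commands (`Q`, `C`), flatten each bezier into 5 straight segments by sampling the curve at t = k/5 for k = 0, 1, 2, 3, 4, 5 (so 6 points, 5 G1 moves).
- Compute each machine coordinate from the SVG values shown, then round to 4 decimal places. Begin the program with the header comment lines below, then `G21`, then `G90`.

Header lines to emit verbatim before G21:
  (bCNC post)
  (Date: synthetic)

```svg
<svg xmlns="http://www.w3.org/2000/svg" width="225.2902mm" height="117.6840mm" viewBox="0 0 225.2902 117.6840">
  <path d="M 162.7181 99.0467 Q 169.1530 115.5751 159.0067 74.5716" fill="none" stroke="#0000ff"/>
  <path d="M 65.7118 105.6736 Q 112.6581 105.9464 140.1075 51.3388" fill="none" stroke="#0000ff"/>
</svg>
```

(bCNC post)
(Date: synthetic)
G21
G90
G00 X162.7181 Y18.6373
M3 S457
G1 X164.6288 Y14.3272 F2390
G1 X165.2130 Y14.6197
G1 X164.4707 Y19.5147
G1 X162.4020 Y29.0123
G1 X159.0067 Y43.1124
M5
G00 X65.7118 Y12.0104
M3 S457
G1 X83.7104 Y14.0965 F2390
G1 X100.1493 Y20.5730
G1 X115.0285 Y31.4400
G1 X128.3479 Y46.6974
G1 X140.1075 Y66.3452
M5

viewBox `0 0 225.2902 117.6840` with mm width/height → 1 unit = 1 mm. Flip: y_m = 117.6840 − y_svg.

**Shape 1** — `<path>` quadratic bezier, stroke `#0000ff` → score (S457, F2390). Control points (SVG): P0=(162.7181,99.0467), P1=(169.1530,115.5751), P2=(159.0067,74.5716); sampled at t=k/5. Machine vertices: (162.7181,18.6373) → (164.6288,14.3272) → (165.2130,14.6197) → (164.4707,19.5147) → (162.4020,29.0123) → (159.0067,43.1124). Open path.

**Shape 2** — `<path>` quadratic bezier, stroke `#0000ff` → score (S457, F2390). Control points (SVG): P0=(65.7118,105.6736), P1=(112.6581,105.9464), P2=(140.1075,51.3388); sampled at t=k/5. Machine vertices: (65.7118,12.0104) → (83.7104,14.0965) → (100.1493,20.5730) → (115.0285,31.4400) → (128.3479,46.6974) → (140.1075,66.3452). Open path.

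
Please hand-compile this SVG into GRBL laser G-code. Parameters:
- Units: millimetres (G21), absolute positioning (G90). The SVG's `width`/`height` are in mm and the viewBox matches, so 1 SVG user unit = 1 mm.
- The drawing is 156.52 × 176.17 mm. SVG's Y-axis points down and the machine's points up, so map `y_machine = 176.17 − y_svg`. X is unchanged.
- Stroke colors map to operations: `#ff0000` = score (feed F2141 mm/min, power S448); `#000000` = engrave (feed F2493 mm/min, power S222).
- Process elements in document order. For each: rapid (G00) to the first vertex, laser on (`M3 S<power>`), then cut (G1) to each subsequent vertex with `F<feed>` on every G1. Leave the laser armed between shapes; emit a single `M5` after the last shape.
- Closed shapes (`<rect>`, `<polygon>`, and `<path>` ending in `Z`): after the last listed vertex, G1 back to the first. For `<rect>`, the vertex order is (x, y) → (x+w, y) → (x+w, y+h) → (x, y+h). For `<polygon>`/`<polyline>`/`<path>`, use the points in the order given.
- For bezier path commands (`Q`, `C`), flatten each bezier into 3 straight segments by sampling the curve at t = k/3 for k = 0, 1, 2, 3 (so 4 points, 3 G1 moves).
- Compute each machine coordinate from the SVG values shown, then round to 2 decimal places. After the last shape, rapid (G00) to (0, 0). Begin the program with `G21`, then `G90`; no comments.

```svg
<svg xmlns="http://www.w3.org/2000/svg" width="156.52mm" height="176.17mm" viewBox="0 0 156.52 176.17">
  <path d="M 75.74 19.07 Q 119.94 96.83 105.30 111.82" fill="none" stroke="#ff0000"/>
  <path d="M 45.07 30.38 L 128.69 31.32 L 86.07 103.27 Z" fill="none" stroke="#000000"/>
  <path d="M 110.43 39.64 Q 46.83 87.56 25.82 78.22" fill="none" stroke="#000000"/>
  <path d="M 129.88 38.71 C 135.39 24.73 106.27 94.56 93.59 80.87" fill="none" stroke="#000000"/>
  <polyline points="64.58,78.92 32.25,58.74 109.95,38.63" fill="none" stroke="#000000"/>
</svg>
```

G21
G90
G00 X75.74 Y157.10
M3 S448
G1 X98.67 Y112.23 F2141
G1 X108.52 Y81.32 F2141
G1 X105.30 Y64.35 F2141
G00 X45.07 Y145.79
M3 S222
G1 X128.69 Y144.85 F2493
G1 X86.07 Y72.90 F2493
G1 X45.07 Y145.79 F2493
G00 X110.43 Y136.53
M3 S222
G1 X72.76 Y110.95 F2493
G1 X44.56 Y98.09 F2493
G1 X25.82 Y97.95 F2493
G00 X129.88 Y137.46
M3 S222
G1 X125.74 Y129.70 F2493
G1 X109.86 Y103.25 F2493
G1 X93.59 Y95.30 F2493
G00 X64.58 Y97.25
M3 S222
G1 X32.25 Y117.43 F2493
G1 X109.95 Y137.54 F2493
M5
G00 X0.00 Y0.00

1 u = 1 mm; y_m = 176.17 − y.

[1] `<path>` quadratic bezier, #ff0000→score S448 F2141: (75.74,157.10) → (98.67,112.23) → (108.52,81.32) → (105.30,64.35)

[2] `<path>` regular polygon, #000000→engrave S222 F2493: (45.07,145.79) → (128.69,144.85) → (86.07,72.90) → (45.07,145.79) (closed)

[3] `<path>` quadratic bezier, #000000→engrave S222 F2493: (110.43,136.53) → (72.76,110.95) → (44.56,98.09) → (25.82,97.95)

[4] `<path>` cubic bezier, #000000→engrave S222 F2493: (129.88,137.46) → (125.74,129.70) → (109.86,103.25) → (93.59,95.30)

[5] `<polyline>` open polyline, #000000→engrave S222 F2493: (64.58,97.25) → (32.25,117.43) → (109.95,137.54)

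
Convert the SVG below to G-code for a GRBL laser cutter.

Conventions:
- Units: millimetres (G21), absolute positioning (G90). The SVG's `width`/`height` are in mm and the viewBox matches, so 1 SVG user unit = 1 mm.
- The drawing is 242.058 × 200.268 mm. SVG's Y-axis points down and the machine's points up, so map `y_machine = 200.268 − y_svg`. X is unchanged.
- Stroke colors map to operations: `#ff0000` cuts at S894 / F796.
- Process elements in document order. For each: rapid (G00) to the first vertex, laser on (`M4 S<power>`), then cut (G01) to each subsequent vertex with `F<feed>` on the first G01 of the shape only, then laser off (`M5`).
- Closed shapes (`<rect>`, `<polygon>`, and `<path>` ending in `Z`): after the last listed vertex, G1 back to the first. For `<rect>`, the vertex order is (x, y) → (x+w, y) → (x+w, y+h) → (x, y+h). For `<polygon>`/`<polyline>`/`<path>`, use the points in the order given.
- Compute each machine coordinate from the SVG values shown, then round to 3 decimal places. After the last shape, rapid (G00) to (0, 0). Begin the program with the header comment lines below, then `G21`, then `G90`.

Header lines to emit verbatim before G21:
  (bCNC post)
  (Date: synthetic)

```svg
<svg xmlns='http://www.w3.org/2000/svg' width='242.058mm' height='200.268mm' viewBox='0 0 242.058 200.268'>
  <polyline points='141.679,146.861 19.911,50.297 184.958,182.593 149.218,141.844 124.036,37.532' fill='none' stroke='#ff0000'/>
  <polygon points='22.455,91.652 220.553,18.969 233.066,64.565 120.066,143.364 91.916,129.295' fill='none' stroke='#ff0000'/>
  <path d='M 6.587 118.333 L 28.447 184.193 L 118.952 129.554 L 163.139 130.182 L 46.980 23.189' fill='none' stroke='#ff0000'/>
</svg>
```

1 u = 1 mm; y_m = 200.268 − y.

[1] `<polyline>` open polyline, #ff0000→cut S894 F796: (141.679,53.407) → (19.911,149.971) → (184.958,17.675) → (149.218,58.424) → (124.036,162.736)

[2] `<polygon>` closed polygon, #ff0000→cut S894 F796: (22.455,108.616) → (220.553,181.299) → (233.066,135.703) → (120.066,56.904) → (91.916,70.973) → (22.455,108.616) (closed)

[3] `<path>` open polyline, #ff0000→cut S894 F796: (6.587,81.935) → (28.447,16.075) → (118.952,70.714) → (163.139,70.086) → (46.980,177.079)

(bCNC post)
(Date: synthetic)
G21
G90
G00 X141.679 Y53.407
M4 S894
G01 X19.911 Y149.971 F796
G01 X184.958 Y17.675
G01 X149.218 Y58.424
G01 X124.036 Y162.736
M5
G00 X22.455 Y108.616
M4 S894
G01 X220.553 Y181.299 F796
G01 X233.066 Y135.703
G01 X120.066 Y56.904
G01 X91.916 Y70.973
G01 X22.455 Y108.616
M5
G00 X6.587 Y81.935
M4 S894
G01 X28.447 Y16.075 F796
G01 X118.952 Y70.714
G01 X163.139 Y70.086
G01 X46.980 Y177.079
M5
G00 X0.000 Y0.000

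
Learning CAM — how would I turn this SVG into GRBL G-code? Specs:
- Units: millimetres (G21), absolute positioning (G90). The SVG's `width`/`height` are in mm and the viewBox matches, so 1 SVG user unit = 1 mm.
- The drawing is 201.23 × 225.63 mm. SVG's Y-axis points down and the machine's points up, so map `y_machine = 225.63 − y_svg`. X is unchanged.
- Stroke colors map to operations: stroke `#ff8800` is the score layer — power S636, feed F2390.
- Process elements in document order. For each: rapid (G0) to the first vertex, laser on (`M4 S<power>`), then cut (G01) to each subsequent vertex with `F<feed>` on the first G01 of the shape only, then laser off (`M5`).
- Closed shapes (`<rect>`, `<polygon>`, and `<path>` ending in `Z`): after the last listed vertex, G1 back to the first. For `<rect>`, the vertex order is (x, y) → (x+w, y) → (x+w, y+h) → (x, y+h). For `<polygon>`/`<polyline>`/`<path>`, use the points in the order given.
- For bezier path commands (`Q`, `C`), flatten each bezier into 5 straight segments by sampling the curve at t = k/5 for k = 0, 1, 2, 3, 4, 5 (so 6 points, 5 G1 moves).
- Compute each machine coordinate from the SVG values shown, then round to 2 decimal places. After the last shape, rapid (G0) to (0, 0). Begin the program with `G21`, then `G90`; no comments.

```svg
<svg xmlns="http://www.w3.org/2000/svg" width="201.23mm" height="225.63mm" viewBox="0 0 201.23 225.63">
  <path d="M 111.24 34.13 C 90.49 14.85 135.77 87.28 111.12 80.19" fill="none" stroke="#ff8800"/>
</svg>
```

G21
G90
G0 X111.24 Y191.50
M4 S636
G01 X105.63 Y193.43 F2390
G01 X109.33 Y181.57
G01 X115.84 Y164.14
G01 X118.61 Y149.36
G01 X111.12 Y145.44
M5
G0 X0.00 Y0.00

Since the viewBox matches the mm dimensions, user units are millimetres directly. The only transform is the Y-flip y_m = 225.63 − y_svg.

Shape 1 is a cubic bezier drawn with `<path>`. Its stroke #ff8800 means score at S636, F2390. After flipping Y the toolpath is (111.24,191.50) → (105.63,193.43) → (109.33,181.57) → (115.84,164.14) → (118.61,149.36) → (111.12,145.44).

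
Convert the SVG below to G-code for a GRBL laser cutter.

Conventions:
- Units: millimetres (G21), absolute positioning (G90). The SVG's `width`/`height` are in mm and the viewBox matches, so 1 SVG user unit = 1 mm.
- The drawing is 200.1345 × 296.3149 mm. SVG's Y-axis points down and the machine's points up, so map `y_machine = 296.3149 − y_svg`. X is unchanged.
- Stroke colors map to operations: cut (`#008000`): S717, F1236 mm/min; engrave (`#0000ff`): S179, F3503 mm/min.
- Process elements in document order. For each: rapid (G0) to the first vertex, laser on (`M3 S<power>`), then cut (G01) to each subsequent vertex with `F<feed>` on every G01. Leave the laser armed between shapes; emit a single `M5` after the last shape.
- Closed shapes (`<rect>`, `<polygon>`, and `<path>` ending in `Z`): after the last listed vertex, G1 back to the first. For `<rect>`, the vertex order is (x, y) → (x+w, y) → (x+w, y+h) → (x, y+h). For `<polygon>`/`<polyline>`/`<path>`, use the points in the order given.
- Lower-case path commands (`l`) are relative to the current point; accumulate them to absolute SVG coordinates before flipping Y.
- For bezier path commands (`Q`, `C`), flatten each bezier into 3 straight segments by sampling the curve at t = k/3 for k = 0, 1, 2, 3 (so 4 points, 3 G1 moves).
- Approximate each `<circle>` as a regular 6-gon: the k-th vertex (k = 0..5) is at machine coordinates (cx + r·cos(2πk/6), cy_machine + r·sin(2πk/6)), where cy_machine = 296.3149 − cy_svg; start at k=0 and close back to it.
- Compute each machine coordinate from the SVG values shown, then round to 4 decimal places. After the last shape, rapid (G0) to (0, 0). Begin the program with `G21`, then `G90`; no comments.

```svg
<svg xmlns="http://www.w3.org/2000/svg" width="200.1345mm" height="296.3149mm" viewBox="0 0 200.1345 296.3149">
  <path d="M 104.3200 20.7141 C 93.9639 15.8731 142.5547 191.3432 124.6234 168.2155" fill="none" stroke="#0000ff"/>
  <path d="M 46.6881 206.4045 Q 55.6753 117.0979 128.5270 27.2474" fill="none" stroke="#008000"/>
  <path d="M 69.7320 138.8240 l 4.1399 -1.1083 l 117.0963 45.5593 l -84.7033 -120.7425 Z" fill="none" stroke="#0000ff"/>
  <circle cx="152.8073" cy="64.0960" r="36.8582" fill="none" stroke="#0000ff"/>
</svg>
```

1 u = 1 mm; y_m = 296.3149 − y.

[1] `<path>` cubic bezier, #0000ff→engrave S179 F3503: (104.3200,275.6008) → (108.9659,234.3718) → (125.0277,157.1373) → (124.6234,128.0994)

[2] `<path>` quadratic bezier, #008000→cut S717 F1236: (46.6881,89.9104) → (59.7756,149.5086) → (87.0553,209.2276) → (128.5270,269.0675)

[3] `<path>` closed polygon, #0000ff→engrave S179 F3503: (69.7320,157.4909) → (73.8719,158.5992) → (190.9682,113.0399) → (106.2649,233.7824) → (69.7320,157.4909) (closed)

[4] `<circle>` circle, #0000ff→engrave S179 F3503: (189.6655,232.2189) → (171.2364,264.1390) → (134.3782,264.1390) → (115.9491,232.2189) → (134.3782,200.2988) → (171.2364,200.2988) → (189.6655,232.2189) (closed)

G21
G90
G0 X104.3200 Y275.6008
M3 S179
G01 X108.9659 Y234.3718 F3503
G01 X125.0277 Y157.1373 F3503
G01 X124.6234 Y128.0994 F3503
G0 X46.6881 Y89.9104
M3 S717
G01 X59.7756 Y149.5086 F1236
G01 X87.0553 Y209.2276 F1236
G01 X128.5270 Y269.0675 F1236
G0 X69.7320 Y157.4909
M3 S179
G01 X73.8719 Y158.5992 F3503
G01 X190.9682 Y113.0399 F3503
G01 X106.2649 Y233.7824 F3503
G01 X69.7320 Y157.4909 F3503
G0 X189.6655 Y232.2189
M3 S179
G01 X171.2364 Y264.1390 F3503
G01 X134.3782 Y264.1390 F3503
G01 X115.9491 Y232.2189 F3503
G01 X134.3782 Y200.2988 F3503
G01 X171.2364 Y200.2988 F3503
G01 X189.6655 Y232.2189 F3503
M5
G0 X0.0000 Y0.0000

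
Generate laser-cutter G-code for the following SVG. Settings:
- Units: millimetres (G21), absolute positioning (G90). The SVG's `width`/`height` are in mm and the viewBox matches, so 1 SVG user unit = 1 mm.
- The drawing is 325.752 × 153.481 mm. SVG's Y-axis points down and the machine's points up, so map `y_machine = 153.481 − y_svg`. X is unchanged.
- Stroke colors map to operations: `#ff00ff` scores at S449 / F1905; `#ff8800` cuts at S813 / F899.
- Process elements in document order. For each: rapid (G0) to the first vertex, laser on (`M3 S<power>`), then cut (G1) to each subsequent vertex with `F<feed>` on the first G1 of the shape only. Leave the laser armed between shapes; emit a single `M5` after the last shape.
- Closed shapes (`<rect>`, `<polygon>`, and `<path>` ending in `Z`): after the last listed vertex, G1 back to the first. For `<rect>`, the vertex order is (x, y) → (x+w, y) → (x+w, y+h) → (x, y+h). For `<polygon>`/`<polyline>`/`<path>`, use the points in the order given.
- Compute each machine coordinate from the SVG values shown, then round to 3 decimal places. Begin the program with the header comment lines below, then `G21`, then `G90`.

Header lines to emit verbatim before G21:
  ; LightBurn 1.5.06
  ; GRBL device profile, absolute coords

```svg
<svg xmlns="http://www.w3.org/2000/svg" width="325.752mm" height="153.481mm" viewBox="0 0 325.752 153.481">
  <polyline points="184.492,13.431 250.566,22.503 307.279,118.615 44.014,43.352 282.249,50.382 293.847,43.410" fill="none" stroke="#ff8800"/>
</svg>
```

; LightBurn 1.5.06
; GRBL device profile, absolute coords
G21
G90
G0 X184.492 Y140.050
M3 S813
G1 X250.566 Y130.978 F899
G1 X307.279 Y34.866
G1 X44.014 Y110.129
G1 X282.249 Y103.099
G1 X293.847 Y110.071
M5

viewBox `0 0 325.752 153.481` with mm width/height → 1 unit = 1 mm. Flip: y_m = 153.481 − y_svg.

**Shape 1** — `<polyline>` open polyline, stroke `#ff8800` → cut (S813, F899). Machine vertices: (184.492,140.050) → (250.566,130.978) → (307.279,34.866) → (44.014,110.129) → (282.249,103.099) → (293.847,110.071). Open path.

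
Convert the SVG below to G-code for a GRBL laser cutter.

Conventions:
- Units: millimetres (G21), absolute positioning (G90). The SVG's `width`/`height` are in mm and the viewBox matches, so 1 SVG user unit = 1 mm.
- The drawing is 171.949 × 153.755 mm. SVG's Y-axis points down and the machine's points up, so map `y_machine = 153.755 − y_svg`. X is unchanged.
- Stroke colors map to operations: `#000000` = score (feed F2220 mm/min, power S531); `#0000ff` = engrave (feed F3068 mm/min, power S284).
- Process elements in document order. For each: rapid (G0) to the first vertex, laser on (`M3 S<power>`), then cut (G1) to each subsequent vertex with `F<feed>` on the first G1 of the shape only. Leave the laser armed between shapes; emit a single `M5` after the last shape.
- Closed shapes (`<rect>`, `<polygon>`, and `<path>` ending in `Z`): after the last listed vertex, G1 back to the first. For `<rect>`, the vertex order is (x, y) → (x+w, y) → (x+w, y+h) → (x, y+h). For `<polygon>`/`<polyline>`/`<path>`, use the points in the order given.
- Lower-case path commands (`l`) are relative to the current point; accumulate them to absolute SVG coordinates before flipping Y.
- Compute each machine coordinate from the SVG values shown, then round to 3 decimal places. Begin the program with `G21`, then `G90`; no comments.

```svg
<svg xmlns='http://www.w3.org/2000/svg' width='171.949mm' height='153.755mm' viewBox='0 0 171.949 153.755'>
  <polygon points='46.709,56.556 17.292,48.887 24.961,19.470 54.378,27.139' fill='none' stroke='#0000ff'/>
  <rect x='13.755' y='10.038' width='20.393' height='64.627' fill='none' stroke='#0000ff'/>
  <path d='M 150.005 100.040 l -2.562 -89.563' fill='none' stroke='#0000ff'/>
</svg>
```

viewBox `0 0 171.949 153.755` with mm width/height → 1 unit = 1 mm. Flip: y_m = 153.755 − y_svg.

**Shape 1** — `<polygon>` regular polygon, stroke `#0000ff` → engrave (S284, F3068). Machine vertices: (46.709,97.199) → (17.292,104.868) → (24.961,134.285) → (54.378,126.616) → (46.709,97.199). Closed: final G1 returns to the first vertex.

**Shape 2** — `<rect>` rectangle, stroke `#0000ff` → engrave (S284, F3068). Machine vertices: (13.755,143.717) → (34.148,143.717) → (34.148,79.090) → (13.755,79.090) → (13.755,143.717). Closed: final G1 returns to the first vertex.

**Shape 3** — `<path>` line segment, stroke `#0000ff` → engrave (S284, F3068). Machine vertices: (150.005,53.715) → (147.443,143.278). Open path.

G21
G90
G0 X46.709 Y97.199
M3 S284
G1 X17.292 Y104.868 F3068
G1 X24.961 Y134.285
G1 X54.378 Y126.616
G1 X46.709 Y97.199
G0 X13.755 Y143.717
M3 S284
G1 X34.148 Y143.717 F3068
G1 X34.148 Y79.090
G1 X13.755 Y79.090
G1 X13.755 Y143.717
G0 X150.005 Y53.715
M3 S284
G1 X147.443 Y143.278 F3068
M5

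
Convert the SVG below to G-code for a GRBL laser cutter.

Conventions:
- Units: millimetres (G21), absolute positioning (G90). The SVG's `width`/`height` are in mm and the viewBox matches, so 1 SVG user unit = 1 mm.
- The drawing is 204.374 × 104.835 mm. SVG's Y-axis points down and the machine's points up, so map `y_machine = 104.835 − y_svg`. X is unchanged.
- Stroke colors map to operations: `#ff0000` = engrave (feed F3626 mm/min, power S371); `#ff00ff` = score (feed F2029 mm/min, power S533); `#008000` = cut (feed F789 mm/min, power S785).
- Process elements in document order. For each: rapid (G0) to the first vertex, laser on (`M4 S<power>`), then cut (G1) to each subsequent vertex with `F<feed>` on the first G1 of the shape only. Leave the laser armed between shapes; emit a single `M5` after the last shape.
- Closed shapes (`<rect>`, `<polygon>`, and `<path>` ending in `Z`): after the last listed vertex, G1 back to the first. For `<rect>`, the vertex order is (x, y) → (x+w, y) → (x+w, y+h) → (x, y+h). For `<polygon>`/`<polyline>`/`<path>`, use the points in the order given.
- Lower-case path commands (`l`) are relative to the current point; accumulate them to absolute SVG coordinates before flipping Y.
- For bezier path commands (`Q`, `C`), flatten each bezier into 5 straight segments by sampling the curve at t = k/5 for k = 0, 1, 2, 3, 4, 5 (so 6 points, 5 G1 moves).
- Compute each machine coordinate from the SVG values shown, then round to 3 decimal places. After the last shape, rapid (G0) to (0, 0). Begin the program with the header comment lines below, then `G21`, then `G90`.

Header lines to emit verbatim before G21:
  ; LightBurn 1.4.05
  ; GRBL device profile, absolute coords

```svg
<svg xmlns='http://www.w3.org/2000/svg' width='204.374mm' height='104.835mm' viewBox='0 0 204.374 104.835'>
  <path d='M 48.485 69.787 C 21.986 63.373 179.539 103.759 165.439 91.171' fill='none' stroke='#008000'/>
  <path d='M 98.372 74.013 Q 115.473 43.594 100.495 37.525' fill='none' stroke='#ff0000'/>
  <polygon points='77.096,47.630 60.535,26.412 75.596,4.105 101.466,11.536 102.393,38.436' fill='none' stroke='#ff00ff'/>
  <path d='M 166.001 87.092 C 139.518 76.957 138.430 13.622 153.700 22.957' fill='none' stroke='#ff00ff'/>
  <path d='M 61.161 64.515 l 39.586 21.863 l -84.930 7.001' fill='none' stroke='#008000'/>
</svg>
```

; LightBurn 1.4.05
; GRBL device profile, absolute coords
G21
G90
G0 X48.485 Y35.048
M4 S785
G1 X51.826 Y34.079 F789
G1 X82.266 Y26.666
G1 X122.731 Y17.600
G1 X156.146 Y11.670
G1 X165.439 Y13.664
G0 X98.372 Y30.822
M4 S371
G1 X103.929 Y42.016 F3626
G1 X106.920 Y51.261
G1 X107.345 Y58.559
G1 X105.203 Y63.908
G1 X100.495 Y67.310
G0 X77.096 Y57.205
M4 S533
G1 X60.535 Y78.423 F2029
G1 X75.596 Y100.730
G1 X101.466 Y93.299
G1 X102.393 Y66.399
G1 X77.096 Y57.205
G0 X166.001 Y17.743
M4 S533
G1 X153.086 Y29.201 F2029
G1 X145.833 Y47.385
G1 X143.806 Y66.254
G1 X146.573 Y79.766
G1 X153.700 Y81.878
G0 X61.161 Y40.320
M4 S785
G1 X100.747 Y18.457 F789
G1 X15.817 Y11.456
M5
G0 X0.000 Y0.000

Since the viewBox matches the mm dimensions, user units are millimetres directly. The only transform is the Y-flip y_m = 104.835 − y_svg.

Shape 1 is a cubic bezier drawn with `<path>`. Its stroke #008000 means cut at S785, F789. After flipping Y the toolpath is (48.485,35.048) → (51.826,34.079) → (82.266,26.666) → (122.731,17.600) → (156.146,11.670) → (165.439,13.664).

Shape 2 is a quadratic bezier drawn with `<path>`. Its stroke #ff0000 means engrave at S371, F3626. After flipping Y the toolpath is (98.372,30.822) → (103.929,42.016) → (106.920,51.261) → (107.345,58.559) → (105.203,63.908) → (100.495,67.310).

Shape 3 is a regular polygon drawn with `<polygon>`. Its stroke #ff00ff means score at S533, F2029. After flipping Y the toolpath is (77.096,57.205) → (60.535,78.423) → (75.596,100.730) → (101.466,93.299) → (102.393,66.399) → (77.096,57.205), returning to the start.

Shape 4 is a cubic bezier drawn with `<path>`. Its stroke #ff00ff means score at S533, F2029. After flipping Y the toolpath is (166.001,17.743) → (153.086,29.201) → (145.833,47.385) → (143.806,66.254) → (146.573,79.766) → (153.700,81.878).

Shape 5 is a open polyline drawn with `<path>`. Its stroke #008000 means cut at S785, F789. After flipping Y the toolpath is (61.161,40.320) → (100.747,18.457) → (15.817,11.456).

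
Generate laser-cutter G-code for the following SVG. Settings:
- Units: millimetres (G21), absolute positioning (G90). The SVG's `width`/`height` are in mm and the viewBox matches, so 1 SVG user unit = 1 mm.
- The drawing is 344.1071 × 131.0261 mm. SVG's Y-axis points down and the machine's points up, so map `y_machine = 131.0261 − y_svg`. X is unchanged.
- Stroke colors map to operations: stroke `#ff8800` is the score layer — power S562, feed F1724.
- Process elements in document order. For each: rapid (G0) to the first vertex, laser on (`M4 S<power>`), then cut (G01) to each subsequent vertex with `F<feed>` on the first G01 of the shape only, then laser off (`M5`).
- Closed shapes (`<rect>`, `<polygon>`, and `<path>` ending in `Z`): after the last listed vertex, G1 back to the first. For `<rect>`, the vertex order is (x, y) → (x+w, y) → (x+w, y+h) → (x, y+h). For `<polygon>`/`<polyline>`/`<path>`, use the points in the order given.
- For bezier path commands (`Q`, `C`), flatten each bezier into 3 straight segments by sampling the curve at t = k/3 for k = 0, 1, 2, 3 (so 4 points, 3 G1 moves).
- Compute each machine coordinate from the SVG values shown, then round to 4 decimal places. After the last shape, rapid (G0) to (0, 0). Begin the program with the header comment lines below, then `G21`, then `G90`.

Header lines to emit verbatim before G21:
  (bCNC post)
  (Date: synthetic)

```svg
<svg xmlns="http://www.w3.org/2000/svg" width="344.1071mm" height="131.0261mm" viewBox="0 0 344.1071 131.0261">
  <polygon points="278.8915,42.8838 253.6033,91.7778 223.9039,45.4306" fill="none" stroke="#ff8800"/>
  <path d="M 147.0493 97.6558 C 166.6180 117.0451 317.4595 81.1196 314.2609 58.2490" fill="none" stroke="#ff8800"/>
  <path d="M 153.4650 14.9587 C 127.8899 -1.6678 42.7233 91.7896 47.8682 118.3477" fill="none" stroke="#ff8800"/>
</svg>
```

(bCNC post)
(Date: synthetic)
G21
G90
G0 X278.8915 Y88.1423
M4 S562
G01 X253.6033 Y39.2483 F1724
G01 X223.9039 Y85.5955
G01 X278.8915 Y88.1423
M5
G0 X147.0493 Y33.3703
M4 S562
G01 X199.8085 Y29.8871 F1724
G01 X276.6799 Y48.0871
G01 X314.2609 Y72.7771
M5
G0 X153.4650 Y116.0674
M4 S562
G01 X113.5780 Y102.5542 F1724
G01 X67.2752 Y54.9813
G01 X47.8682 Y12.6784
M5
G0 X0.0000 Y0.0000

Since the viewBox matches the mm dimensions, user units are millimetres directly. The only transform is the Y-flip y_m = 131.0261 − y_svg.

Shape 1 is a regular polygon drawn with `<polygon>`. Its stroke #ff8800 means score at S562, F1724. After flipping Y the toolpath is (278.8915,88.1423) → (253.6033,39.2483) → (223.9039,85.5955) → (278.8915,88.1423), returning to the start.

Shape 2 is a cubic bezier drawn with `<path>`. Its stroke #ff8800 means score at S562, F1724. After flipping Y the toolpath is (147.0493,33.3703) → (199.8085,29.8871) → (276.6799,48.0871) → (314.2609,72.7771).

Shape 3 is a cubic bezier drawn with `<path>`. Its stroke #ff8800 means score at S562, F1724. After flipping Y the toolpath is (153.4650,116.0674) → (113.5780,102.5542) → (67.2752,54.9813) → (47.8682,12.6784).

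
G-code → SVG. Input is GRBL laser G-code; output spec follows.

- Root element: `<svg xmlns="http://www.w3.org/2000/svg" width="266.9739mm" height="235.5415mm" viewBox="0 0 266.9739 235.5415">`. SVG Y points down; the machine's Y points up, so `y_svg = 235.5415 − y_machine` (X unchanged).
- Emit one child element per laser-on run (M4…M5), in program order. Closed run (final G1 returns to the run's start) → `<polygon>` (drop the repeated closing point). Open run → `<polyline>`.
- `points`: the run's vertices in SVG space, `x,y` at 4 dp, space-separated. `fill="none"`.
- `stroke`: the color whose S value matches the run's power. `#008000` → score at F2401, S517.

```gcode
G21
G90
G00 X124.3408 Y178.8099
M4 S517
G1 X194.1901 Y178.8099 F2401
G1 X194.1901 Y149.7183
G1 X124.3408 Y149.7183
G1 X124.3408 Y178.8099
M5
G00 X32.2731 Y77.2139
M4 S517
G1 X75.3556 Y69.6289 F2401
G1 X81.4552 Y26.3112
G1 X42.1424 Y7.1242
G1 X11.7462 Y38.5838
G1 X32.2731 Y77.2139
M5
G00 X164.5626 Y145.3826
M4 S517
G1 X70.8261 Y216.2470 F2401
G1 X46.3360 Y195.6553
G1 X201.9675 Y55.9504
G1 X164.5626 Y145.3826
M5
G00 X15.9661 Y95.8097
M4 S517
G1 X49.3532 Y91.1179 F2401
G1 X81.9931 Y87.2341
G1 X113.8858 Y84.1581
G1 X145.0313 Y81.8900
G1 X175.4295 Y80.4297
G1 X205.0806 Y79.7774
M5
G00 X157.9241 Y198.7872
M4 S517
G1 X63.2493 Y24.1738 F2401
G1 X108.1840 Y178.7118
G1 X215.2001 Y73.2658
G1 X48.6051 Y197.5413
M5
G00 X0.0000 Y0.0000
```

y_svg = 235.5415 − y_m. Every run uses S517, so all elements get stroke `#008000` (score).

[1] closed run; points: 124.3408,56.7316 194.1901,56.7316 194.1901,85.8232 124.3408,85.8232

[2] closed run; points: 32.2731,158.3276 75.3556,165.9126 81.4552,209.2303 42.1424,228.4173 11.7462,196.9577

[3] closed run; points: 164.5626,90.1589 70.8261,19.2945 46.3360,39.8862 201.9675,179.5911

[4] open run; points: 15.9661,139.7318 49.3532,144.4236 81.9931,148.3074 113.8858,151.3834 145.0313,153.6515 175.4295,155.1118 205.0806,155.7641

[5] open run; points: 157.9241,36.7543 63.2493,211.3677 108.1840,56.8297 215.2001,162.2757 48.6051,38.0002

<svg xmlns="http://www.w3.org/2000/svg" width="266.9739mm" height="235.5415mm" viewBox="0 0 266.9739 235.5415">
  <polygon points="124.3408,56.7316 194.1901,56.7316 194.1901,85.8232 124.3408,85.8232" fill="none" stroke="#008000"/>
  <polygon points="32.2731,158.3276 75.3556,165.9126 81.4552,209.2303 42.1424,228.4173 11.7462,196.9577" fill="none" stroke="#008000"/>
  <polygon points="164.5626,90.1589 70.8261,19.2945 46.3360,39.8862 201.9675,179.5911" fill="none" stroke="#008000"/>
  <polyline points="15.9661,139.7318 49.3532,144.4236 81.9931,148.3074 113.8858,151.3834 145.0313,153.6515 175.4295,155.1118 205.0806,155.7641" fill="none" stroke="#008000"/>
  <polyline points="157.9241,36.7543 63.2493,211.3677 108.1840,56.8297 215.2001,162.2757 48.6051,38.0002" fill="none" stroke="#008000"/>
</svg>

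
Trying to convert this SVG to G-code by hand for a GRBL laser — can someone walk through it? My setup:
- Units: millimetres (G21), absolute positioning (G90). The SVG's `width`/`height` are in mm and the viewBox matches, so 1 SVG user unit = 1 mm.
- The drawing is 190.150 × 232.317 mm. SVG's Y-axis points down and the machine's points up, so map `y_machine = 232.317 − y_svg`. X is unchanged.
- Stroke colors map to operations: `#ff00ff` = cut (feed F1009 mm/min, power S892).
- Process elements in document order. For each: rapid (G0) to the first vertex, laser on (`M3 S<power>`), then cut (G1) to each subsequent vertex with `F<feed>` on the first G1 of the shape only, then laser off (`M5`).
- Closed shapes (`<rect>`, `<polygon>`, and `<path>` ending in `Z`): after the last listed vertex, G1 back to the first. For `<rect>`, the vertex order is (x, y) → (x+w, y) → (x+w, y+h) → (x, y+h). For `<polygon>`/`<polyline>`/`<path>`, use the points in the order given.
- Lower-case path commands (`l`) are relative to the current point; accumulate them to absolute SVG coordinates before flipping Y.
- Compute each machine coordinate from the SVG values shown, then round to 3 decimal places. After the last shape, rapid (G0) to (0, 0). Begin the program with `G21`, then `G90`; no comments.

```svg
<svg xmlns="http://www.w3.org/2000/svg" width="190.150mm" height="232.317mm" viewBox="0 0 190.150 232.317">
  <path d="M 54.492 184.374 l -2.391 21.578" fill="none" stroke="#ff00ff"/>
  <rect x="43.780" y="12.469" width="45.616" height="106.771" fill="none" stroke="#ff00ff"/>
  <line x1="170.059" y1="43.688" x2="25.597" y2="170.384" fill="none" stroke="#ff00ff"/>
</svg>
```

G21
G90
G0 X54.492 Y47.943
M3 S892
G1 X52.101 Y26.365 F1009
M5
G0 X43.780 Y219.848
M3 S892
G1 X89.396 Y219.848 F1009
G1 X89.396 Y113.077
G1 X43.780 Y113.077
G1 X43.780 Y219.848
M5
G0 X170.059 Y188.629
M3 S892
G1 X25.597 Y61.933 F1009
M5
G0 X0.000 Y0.000

Since the viewBox matches the mm dimensions, user units are millimetres directly. The only transform is the Y-flip y_m = 232.317 − y_svg.

Shape 1 is a line segment drawn with `<path>`. Its stroke #ff00ff means cut at S892, F1009. After flipping Y the toolpath is (54.492,47.943) → (52.101,26.365).

Shape 2 is a rectangle drawn with `<rect>`. Its stroke #ff00ff means cut at S892, F1009. After flipping Y the toolpath is (43.780,219.848) → (89.396,219.848) → (89.396,113.077) → (43.780,113.077) → (43.780,219.848), returning to the start.

Shape 3 is a line segment drawn with `<line>`. Its stroke #ff00ff means cut at S892, F1009. After flipping Y the toolpath is (170.059,188.629) → (25.597,61.933).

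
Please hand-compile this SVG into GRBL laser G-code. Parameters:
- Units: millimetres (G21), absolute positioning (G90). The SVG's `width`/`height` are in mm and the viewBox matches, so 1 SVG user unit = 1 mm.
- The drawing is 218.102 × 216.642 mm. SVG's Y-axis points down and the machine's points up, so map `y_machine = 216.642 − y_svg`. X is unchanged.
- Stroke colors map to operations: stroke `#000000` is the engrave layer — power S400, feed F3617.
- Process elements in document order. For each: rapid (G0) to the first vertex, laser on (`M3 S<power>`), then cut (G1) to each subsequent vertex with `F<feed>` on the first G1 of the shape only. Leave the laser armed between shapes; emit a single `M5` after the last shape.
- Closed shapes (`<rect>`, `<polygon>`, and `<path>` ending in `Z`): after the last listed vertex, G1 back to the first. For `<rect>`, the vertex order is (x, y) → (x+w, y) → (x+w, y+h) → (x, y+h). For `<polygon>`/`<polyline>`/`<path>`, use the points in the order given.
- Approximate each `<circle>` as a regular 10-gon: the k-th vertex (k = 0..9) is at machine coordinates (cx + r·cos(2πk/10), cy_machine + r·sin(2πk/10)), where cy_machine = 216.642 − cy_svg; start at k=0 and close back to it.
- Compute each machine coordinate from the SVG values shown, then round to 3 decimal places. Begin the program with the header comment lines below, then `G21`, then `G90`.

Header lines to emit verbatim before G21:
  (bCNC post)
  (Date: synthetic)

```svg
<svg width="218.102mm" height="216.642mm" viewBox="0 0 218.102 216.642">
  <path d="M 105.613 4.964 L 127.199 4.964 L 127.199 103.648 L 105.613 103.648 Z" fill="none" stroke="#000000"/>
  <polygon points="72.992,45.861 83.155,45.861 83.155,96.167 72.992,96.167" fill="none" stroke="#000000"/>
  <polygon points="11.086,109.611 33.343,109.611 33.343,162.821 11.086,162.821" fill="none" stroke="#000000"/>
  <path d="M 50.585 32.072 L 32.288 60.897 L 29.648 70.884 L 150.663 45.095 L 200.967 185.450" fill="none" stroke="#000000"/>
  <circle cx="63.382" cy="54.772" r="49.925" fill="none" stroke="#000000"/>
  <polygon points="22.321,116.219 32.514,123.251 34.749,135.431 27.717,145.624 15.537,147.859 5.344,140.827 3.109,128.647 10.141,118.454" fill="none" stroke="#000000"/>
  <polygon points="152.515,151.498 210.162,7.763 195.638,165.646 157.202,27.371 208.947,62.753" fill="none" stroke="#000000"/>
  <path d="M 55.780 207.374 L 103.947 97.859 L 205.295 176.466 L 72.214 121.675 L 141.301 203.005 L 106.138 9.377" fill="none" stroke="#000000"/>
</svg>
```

(bCNC post)
(Date: synthetic)
G21
G90
G0 X105.613 Y211.678
M3 S400
G1 X127.199 Y211.678 F3617
G1 X127.199 Y112.994
G1 X105.613 Y112.994
G1 X105.613 Y211.678
G0 X72.992 Y170.781
M3 S400
G1 X83.155 Y170.781 F3617
G1 X83.155 Y120.475
G1 X72.992 Y120.475
G1 X72.992 Y170.781
G0 X11.086 Y107.031
M3 S400
G1 X33.343 Y107.031 F3617
G1 X33.343 Y53.821
G1 X11.086 Y53.821
G1 X11.086 Y107.031
G0 X50.585 Y184.570
M3 S400
G1 X32.288 Y155.745 F3617
G1 X29.648 Y145.758
G1 X150.663 Y171.547
G1 X200.967 Y31.192
G0 X113.307 Y161.870
M3 S400
G1 X103.772 Y191.215 F3617
G1 X78.810 Y209.351
G1 X47.954 Y209.351
G1 X22.992 Y191.215
G1 X13.457 Y161.870
G1 X22.992 Y132.525
G1 X47.954 Y114.389
G1 X78.810 Y114.389
G1 X103.772 Y132.525
G1 X113.307 Y161.870
G0 X22.321 Y100.423
M3 S400
G1 X32.514 Y93.391 F3617
G1 X34.749 Y81.211
G1 X27.717 Y71.018
G1 X15.537 Y68.783
G1 X5.344 Y75.815
G1 X3.109 Y87.995
G1 X10.141 Y98.188
G1 X22.321 Y100.423
G0 X152.515 Y65.144
M3 S400
G1 X210.162 Y208.879 F3617
G1 X195.638 Y50.996
G1 X157.202 Y189.271
G1 X208.947 Y153.889
G1 X152.515 Y65.144
G0 X55.780 Y9.268
M3 S400
G1 X103.947 Y118.783 F3617
G1 X205.295 Y40.176
G1 X72.214 Y94.967
G1 X141.301 Y13.637
G1 X106.138 Y207.265
M5

viewBox `0 0 218.102 216.642` with mm width/height → 1 unit = 1 mm. Flip: y_m = 216.642 − y_svg.

**Shape 1** — `<path>` rectangle, stroke `#000000` → engrave (S400, F3617). Machine vertices: (105.613,211.678) → (127.199,211.678) → (127.199,112.994) → (105.613,112.994) → (105.613,211.678). Closed: final G1 returns to the first vertex.

**Shape 2** — `<polygon>` rectangle, stroke `#000000` → engrave (S400, F3617). Machine vertices: (72.992,170.781) → (83.155,170.781) → (83.155,120.475) → (72.992,120.475) → (72.992,170.781). Closed: final G1 returns to the first vertex.

**Shape 3** — `<polygon>` rectangle, stroke `#000000` → engrave (S400, F3617). Machine vertices: (11.086,107.031) → (33.343,107.031) → (33.343,53.821) → (11.086,53.821) → (11.086,107.031). Closed: final G1 returns to the first vertex.

**Shape 4** — `<path>` open polyline, stroke `#000000` → engrave (S400, F3617). Machine vertices: (50.585,184.570) → (32.288,155.745) → (29.648,145.758) → (150.663,171.547) → (200.967,31.192). Open path.

**Shape 5** — `<circle>` circle, stroke `#000000` → engrave (S400, F3617). Machine vertices: (113.307,161.870) → (103.772,191.215) → (78.810,209.351) → (47.954,209.351) → (22.992,191.215) → (13.457,161.870) → (22.992,132.525) → (47.954,114.389) → (78.810,114.389) → (103.772,132.525) → (113.307,161.870). Closed: final G1 returns to the first vertex.

**Shape 6** — `<polygon>` regular polygon, stroke `#000000` → engrave (S400, F3617). Machine vertices: (22.321,100.423) → (32.514,93.391) → (34.749,81.211) → (27.717,71.018) → (15.537,68.783) → (5.344,75.815) → (3.109,87.995) → (10.141,98.188) → (22.321,100.423). Closed: final G1 returns to the first vertex.

**Shape 7** — `<polygon>` closed polygon, stroke `#000000` → engrave (S400, F3617). Machine vertices: (152.515,65.144) → (210.162,208.879) → (195.638,50.996) → (157.202,189.271) → (208.947,153.889) → (152.515,65.144). Closed: final G1 returns to the first vertex.

**Shape 8** — `<path>` open polyline, stroke `#000000` → engrave (S400, F3617). Machine vertices: (55.780,9.268) → (103.947,118.783) → (205.295,40.176) → (72.214,94.967) → (141.301,13.637) → (106.138,207.265). Open path.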